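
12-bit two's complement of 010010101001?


Original: 010010101001
Step 1 - Invert all bits: 101101010110
Step 2 - Add 1: 101101010110 + 1
= 101101010111 (represents -1193)


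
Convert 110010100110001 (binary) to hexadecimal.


Group into 4-bit nibbles: 0110010100110001
  0110 = 6
  0101 = 5
  0011 = 3
  0001 = 1
= 0x6531


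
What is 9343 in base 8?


Divide by 8 repeatedly:
9343 ÷ 8 = 1167 remainder 7
1167 ÷ 8 = 145 remainder 7
145 ÷ 8 = 18 remainder 1
18 ÷ 8 = 2 remainder 2
2 ÷ 8 = 0 remainder 2
Reading remainders bottom-up:
= 0o22177


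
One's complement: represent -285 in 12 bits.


Original: 000100011101
Invert all bits:
  bit 0: 0 → 1
  bit 1: 0 → 1
  bit 2: 0 → 1
  bit 3: 1 → 0
  bit 4: 0 → 1
  bit 5: 0 → 1
  bit 6: 0 → 1
  bit 7: 1 → 0
  bit 8: 1 → 0
  bit 9: 1 → 0
  bit 10: 0 → 1
  bit 11: 1 → 0
= 111011100010


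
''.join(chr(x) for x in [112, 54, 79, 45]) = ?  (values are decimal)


Codes (decimal): 112 54 79 45
Per-code ASCII lookup:
  112  (range 97-122: lowercase, 112 - 97 = 15) → 'p'
  54  (range 48-57: digits, 54 - 48 = 6) → '6'
  79  (range 65-90: uppercase, 79 - 65 = 14) → 'O'
  45  (special character) → '-'
= 'p6O-'


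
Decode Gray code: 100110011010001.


Gray code: 100110011010001
MSB stays the same: 1
Each subsequent bit = prev_binary XOR current_gray:
  B[1] = 1 XOR 0 = 1
  B[2] = 1 XOR 0 = 1
  B[3] = 1 XOR 1 = 0
  B[4] = 0 XOR 1 = 1
  B[5] = 1 XOR 0 = 1
  B[6] = 1 XOR 0 = 1
  B[7] = 1 XOR 1 = 0
  B[8] = 0 XOR 1 = 1
  B[9] = 1 XOR 0 = 1
  B[10] = 1 XOR 1 = 0
  B[11] = 0 XOR 0 = 0
  B[12] = 0 XOR 0 = 0
  B[13] = 0 XOR 0 = 0
  B[14] = 0 XOR 1 = 1
= 111011101100001 (30561 decimal)


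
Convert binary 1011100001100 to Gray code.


Binary: 1011100001100
Gray code: G = B XOR (B >> 1)
B >> 1 = 0101110000110
1011100001100 XOR 0101110000110:
  1 XOR 0 = 1
  0 XOR 1 = 1
  1 XOR 0 = 1
  1 XOR 1 = 0
  1 XOR 1 = 0
  0 XOR 1 = 1
  0 XOR 0 = 0
  0 XOR 0 = 0
  0 XOR 0 = 0
  1 XOR 0 = 1
  1 XOR 1 = 0
  0 XOR 1 = 1
  0 XOR 0 = 0
= 1110010001010


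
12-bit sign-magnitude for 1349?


Sign bit: 0 (positive)
Magnitude: 1349 = 10101000101
= 010101000101


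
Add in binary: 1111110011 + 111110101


Align and add column by column (LSB to MSB, carry propagating):
  01111110011
+ 00111110101
  -----------
  col 0: 1 + 1 + 0 (carry in) = 2 → bit 0, carry out 1
  col 1: 1 + 0 + 1 (carry in) = 2 → bit 0, carry out 1
  col 2: 0 + 1 + 1 (carry in) = 2 → bit 0, carry out 1
  col 3: 0 + 0 + 1 (carry in) = 1 → bit 1, carry out 0
  col 4: 1 + 1 + 0 (carry in) = 2 → bit 0, carry out 1
  col 5: 1 + 1 + 1 (carry in) = 3 → bit 1, carry out 1
  col 6: 1 + 1 + 1 (carry in) = 3 → bit 1, carry out 1
  col 7: 1 + 1 + 1 (carry in) = 3 → bit 1, carry out 1
  col 8: 1 + 1 + 1 (carry in) = 3 → bit 1, carry out 1
  col 9: 1 + 0 + 1 (carry in) = 2 → bit 0, carry out 1
  col 10: 0 + 0 + 1 (carry in) = 1 → bit 1, carry out 0
Reading bits MSB→LSB: 10111101000
Strip leading zeros: 10111101000
= 10111101000


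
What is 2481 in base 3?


Divide by 3 repeatedly:
2481 ÷ 3 = 827 remainder 0
827 ÷ 3 = 275 remainder 2
275 ÷ 3 = 91 remainder 2
91 ÷ 3 = 30 remainder 1
30 ÷ 3 = 10 remainder 0
10 ÷ 3 = 3 remainder 1
3 ÷ 3 = 1 remainder 0
1 ÷ 3 = 0 remainder 1
Reading remainders bottom-up:
= 10101220


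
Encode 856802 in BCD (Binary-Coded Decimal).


Each digit → 4-bit binary:
  8 → 1000
  5 → 0101
  6 → 0110
  8 → 1000
  0 → 0000
  2 → 0010
= 1000 0101 0110 1000 0000 0010


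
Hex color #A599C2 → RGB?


Hex: #A599C2
R = A5₁₆ = 165
G = 99₁₆ = 153
B = C2₁₆ = 194
= RGB(165, 153, 194)


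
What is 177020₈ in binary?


Each octal digit → 3 binary bits:
  1 = 001
  7 = 111
  7 = 111
  0 = 000
  2 = 010
  0 = 000
Concatenate: 001 111 111 000 010 000
= 001111111000010000


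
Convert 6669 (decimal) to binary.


Divide by 2 repeatedly:
6669 ÷ 2 = 3334 remainder 1
3334 ÷ 2 = 1667 remainder 0
1667 ÷ 2 = 833 remainder 1
833 ÷ 2 = 416 remainder 1
416 ÷ 2 = 208 remainder 0
208 ÷ 2 = 104 remainder 0
104 ÷ 2 = 52 remainder 0
52 ÷ 2 = 26 remainder 0
26 ÷ 2 = 13 remainder 0
13 ÷ 2 = 6 remainder 1
6 ÷ 2 = 3 remainder 0
3 ÷ 2 = 1 remainder 1
1 ÷ 2 = 0 remainder 1
Reading remainders bottom-up:
= 1101000001101


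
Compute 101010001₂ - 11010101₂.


Align and subtract column by column (LSB to MSB, borrowing when needed):
  101010001
- 011010101
  ---------
  col 0: (1 - 0 borrow-in) - 1 → 1 - 1 = 0, borrow out 0
  col 1: (0 - 0 borrow-in) - 0 → 0 - 0 = 0, borrow out 0
  col 2: (0 - 0 borrow-in) - 1 → borrow from next column: (0+2) - 1 = 1, borrow out 1
  col 3: (0 - 1 borrow-in) - 0 → borrow from next column: (-1+2) - 0 = 1, borrow out 1
  col 4: (1 - 1 borrow-in) - 1 → borrow from next column: (0+2) - 1 = 1, borrow out 1
  col 5: (0 - 1 borrow-in) - 0 → borrow from next column: (-1+2) - 0 = 1, borrow out 1
  col 6: (1 - 1 borrow-in) - 1 → borrow from next column: (0+2) - 1 = 1, borrow out 1
  col 7: (0 - 1 borrow-in) - 1 → borrow from next column: (-1+2) - 1 = 0, borrow out 1
  col 8: (1 - 1 borrow-in) - 0 → 0 - 0 = 0, borrow out 0
Reading bits MSB→LSB: 001111100
Strip leading zeros: 1111100
= 1111100


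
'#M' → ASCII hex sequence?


String: '#M'  (2 characters)
Per-character ASCII lookup:
  '#': special character: '#' = 35 → 0x23
  'M': uppercase starts at 65: 'M' = 65 + 12 = 77 → 0x4D
= 0x23 0x4D


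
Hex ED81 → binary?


Each hex digit → 4 binary bits:
  E = 1110
  D = 1101
  8 = 1000
  1 = 0001
Concatenate: 1110 1101 1000 0001
= 1110110110000001


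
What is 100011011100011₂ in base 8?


Group into 3-bit groups: 100011011100011
  100 = 4
  011 = 3
  011 = 3
  100 = 4
  011 = 3
= 0o43343


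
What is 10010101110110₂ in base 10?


Positional values:
Bit 1: 1 × 2^1 = 2
Bit 2: 1 × 2^2 = 4
Bit 4: 1 × 2^4 = 16
Bit 5: 1 × 2^5 = 32
Bit 6: 1 × 2^6 = 64
Bit 8: 1 × 2^8 = 256
Bit 10: 1 × 2^10 = 1024
Bit 13: 1 × 2^13 = 8192
Sum = 2 + 4 + 16 + 32 + 64 + 256 + 1024 + 8192
= 9590


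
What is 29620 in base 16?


Divide by 16 repeatedly:
29620 ÷ 16 = 1851 remainder 4 (4)
1851 ÷ 16 = 115 remainder 11 (B)
115 ÷ 16 = 7 remainder 3 (3)
7 ÷ 16 = 0 remainder 7 (7)
Reading remainders bottom-up:
= 0x73B4


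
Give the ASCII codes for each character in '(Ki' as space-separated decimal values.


String: '(Ki'  (3 characters)
Per-character ASCII lookup:
  '(': special character: '(' = 40
  'K': uppercase starts at 65: 'K' = 65 + 10 = 75
  'i': lowercase starts at 97: 'i' = 97 + 8 = 105
= 40 75 105


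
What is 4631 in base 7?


Divide by 7 repeatedly:
4631 ÷ 7 = 661 remainder 4
661 ÷ 7 = 94 remainder 3
94 ÷ 7 = 13 remainder 3
13 ÷ 7 = 1 remainder 6
1 ÷ 7 = 0 remainder 1
Reading remainders bottom-up:
= 16334


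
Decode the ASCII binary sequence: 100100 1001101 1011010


Codes (binary): 100100 1001101 1011010
Per-code ASCII lookup:
  100100 = 36  (special character) → '$'
  1001101 = 77  (range 65-90: uppercase, 77 - 65 = 12) → 'M'
  1011010 = 90  (range 65-90: uppercase, 90 - 65 = 25) → 'Z'
= '$MZ'


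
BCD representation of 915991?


Each digit → 4-bit binary:
  9 → 1001
  1 → 0001
  5 → 0101
  9 → 1001
  9 → 1001
  1 → 0001
= 1001 0001 0101 1001 1001 0001


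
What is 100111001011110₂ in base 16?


Group into 4-bit nibbles: 0100111001011110
  0100 = 4
  1110 = E
  0101 = 5
  1110 = E
= 0x4E5E


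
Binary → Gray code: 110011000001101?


Binary: 110011000001101
Gray code: G = B XOR (B >> 1)
B >> 1 = 011001100000110
110011000001101 XOR 011001100000110:
  1 XOR 0 = 1
  1 XOR 1 = 0
  0 XOR 1 = 1
  0 XOR 0 = 0
  1 XOR 0 = 1
  1 XOR 1 = 0
  0 XOR 1 = 1
  0 XOR 0 = 0
  0 XOR 0 = 0
  0 XOR 0 = 0
  0 XOR 0 = 0
  1 XOR 0 = 1
  1 XOR 1 = 0
  0 XOR 1 = 1
  1 XOR 0 = 1
= 101010100001011


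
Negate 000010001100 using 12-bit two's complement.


Original: 000010001100
Step 1 - Invert all bits: 111101110011
Step 2 - Add 1: 111101110011 + 1
= 111101110100 (represents -140)


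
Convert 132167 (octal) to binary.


Each octal digit → 3 binary bits:
  1 = 001
  3 = 011
  2 = 010
  1 = 001
  6 = 110
  7 = 111
Concatenate: 001 011 010 001 110 111
= 001011010001110111


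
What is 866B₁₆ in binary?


Each hex digit → 4 binary bits:
  8 = 1000
  6 = 0110
  6 = 0110
  B = 1011
Concatenate: 1000 0110 0110 1011
= 1000011001101011


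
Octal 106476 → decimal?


Positional values:
Position 0: 6 × 8^0 = 6
Position 1: 7 × 8^1 = 56
Position 2: 4 × 8^2 = 256
Position 3: 6 × 8^3 = 3072
Position 4: 0 × 8^4 = 0
Position 5: 1 × 8^5 = 32768
Sum = 6 + 56 + 256 + 3072 + 0 + 32768
= 36158


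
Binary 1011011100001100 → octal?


Group into 3-bit groups: 001011011100001100
  001 = 1
  011 = 3
  011 = 3
  100 = 4
  001 = 1
  100 = 4
= 0o133414


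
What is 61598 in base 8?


Divide by 8 repeatedly:
61598 ÷ 8 = 7699 remainder 6
7699 ÷ 8 = 962 remainder 3
962 ÷ 8 = 120 remainder 2
120 ÷ 8 = 15 remainder 0
15 ÷ 8 = 1 remainder 7
1 ÷ 8 = 0 remainder 1
Reading remainders bottom-up:
= 0o170236


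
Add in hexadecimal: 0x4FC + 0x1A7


Align and add column by column (LSB to MSB, each column mod 16 with carry):
  04FC
+ 01A7
  ----
  col 0: C(12) + 7(7) + 0 (carry in) = 19 → 3(3), carry out 1
  col 1: F(15) + A(10) + 1 (carry in) = 26 → A(10), carry out 1
  col 2: 4(4) + 1(1) + 1 (carry in) = 6 → 6(6), carry out 0
  col 3: 0(0) + 0(0) + 0 (carry in) = 0 → 0(0), carry out 0
Reading digits MSB→LSB: 06A3
Strip leading zeros: 6A3
= 0x6A3


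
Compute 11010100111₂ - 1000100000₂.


Align and subtract column by column (LSB to MSB, borrowing when needed):
  11010100111
- 01000100000
  -----------
  col 0: (1 - 0 borrow-in) - 0 → 1 - 0 = 1, borrow out 0
  col 1: (1 - 0 borrow-in) - 0 → 1 - 0 = 1, borrow out 0
  col 2: (1 - 0 borrow-in) - 0 → 1 - 0 = 1, borrow out 0
  col 3: (0 - 0 borrow-in) - 0 → 0 - 0 = 0, borrow out 0
  col 4: (0 - 0 borrow-in) - 0 → 0 - 0 = 0, borrow out 0
  col 5: (1 - 0 borrow-in) - 1 → 1 - 1 = 0, borrow out 0
  col 6: (0 - 0 borrow-in) - 0 → 0 - 0 = 0, borrow out 0
  col 7: (1 - 0 borrow-in) - 0 → 1 - 0 = 1, borrow out 0
  col 8: (0 - 0 borrow-in) - 0 → 0 - 0 = 0, borrow out 0
  col 9: (1 - 0 borrow-in) - 1 → 1 - 1 = 0, borrow out 0
  col 10: (1 - 0 borrow-in) - 0 → 1 - 0 = 1, borrow out 0
Reading bits MSB→LSB: 10010000111
Strip leading zeros: 10010000111
= 10010000111


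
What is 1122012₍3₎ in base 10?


Positional values (base 3):
  2 × 3^0 = 2 × 1 = 2
  1 × 3^1 = 1 × 3 = 3
  0 × 3^2 = 0 × 9 = 0
  2 × 3^3 = 2 × 27 = 54
  2 × 3^4 = 2 × 81 = 162
  1 × 3^5 = 1 × 243 = 243
  1 × 3^6 = 1 × 729 = 729
Sum = 2 + 3 + 0 + 54 + 162 + 243 + 729
= 1193


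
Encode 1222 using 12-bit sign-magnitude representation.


Sign bit: 0 (positive)
Magnitude: 1222 = 10011000110
= 010011000110


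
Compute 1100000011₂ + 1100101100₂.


Align and add column by column (LSB to MSB, carry propagating):
  01100000011
+ 01100101100
  -----------
  col 0: 1 + 0 + 0 (carry in) = 1 → bit 1, carry out 0
  col 1: 1 + 0 + 0 (carry in) = 1 → bit 1, carry out 0
  col 2: 0 + 1 + 0 (carry in) = 1 → bit 1, carry out 0
  col 3: 0 + 1 + 0 (carry in) = 1 → bit 1, carry out 0
  col 4: 0 + 0 + 0 (carry in) = 0 → bit 0, carry out 0
  col 5: 0 + 1 + 0 (carry in) = 1 → bit 1, carry out 0
  col 6: 0 + 0 + 0 (carry in) = 0 → bit 0, carry out 0
  col 7: 0 + 0 + 0 (carry in) = 0 → bit 0, carry out 0
  col 8: 1 + 1 + 0 (carry in) = 2 → bit 0, carry out 1
  col 9: 1 + 1 + 1 (carry in) = 3 → bit 1, carry out 1
  col 10: 0 + 0 + 1 (carry in) = 1 → bit 1, carry out 0
Reading bits MSB→LSB: 11000101111
Strip leading zeros: 11000101111
= 11000101111


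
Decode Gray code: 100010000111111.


Gray code: 100010000111111
MSB stays the same: 1
Each subsequent bit = prev_binary XOR current_gray:
  B[1] = 1 XOR 0 = 1
  B[2] = 1 XOR 0 = 1
  B[3] = 1 XOR 0 = 1
  B[4] = 1 XOR 1 = 0
  B[5] = 0 XOR 0 = 0
  B[6] = 0 XOR 0 = 0
  B[7] = 0 XOR 0 = 0
  B[8] = 0 XOR 0 = 0
  B[9] = 0 XOR 1 = 1
  B[10] = 1 XOR 1 = 0
  B[11] = 0 XOR 1 = 1
  B[12] = 1 XOR 1 = 0
  B[13] = 0 XOR 1 = 1
  B[14] = 1 XOR 1 = 0
= 111100000101010 (30762 decimal)


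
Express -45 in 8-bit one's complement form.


Original: 00101101
Invert all bits:
  bit 0: 0 → 1
  bit 1: 0 → 1
  bit 2: 1 → 0
  bit 3: 0 → 1
  bit 4: 1 → 0
  bit 5: 1 → 0
  bit 6: 0 → 1
  bit 7: 1 → 0
= 11010010


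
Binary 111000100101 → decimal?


Positional values:
Bit 0: 1 × 2^0 = 1
Bit 2: 1 × 2^2 = 4
Bit 5: 1 × 2^5 = 32
Bit 9: 1 × 2^9 = 512
Bit 10: 1 × 2^10 = 1024
Bit 11: 1 × 2^11 = 2048
Sum = 1 + 4 + 32 + 512 + 1024 + 2048
= 3621


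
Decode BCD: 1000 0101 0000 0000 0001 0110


Each 4-bit group → digit:
  1000 → 8
  0101 → 5
  0000 → 0
  0000 → 0
  0001 → 1
  0110 → 6
= 850016


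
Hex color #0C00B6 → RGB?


Hex: #0C00B6
R = 0C₁₆ = 12
G = 00₁₆ = 0
B = B6₁₆ = 182
= RGB(12, 0, 182)


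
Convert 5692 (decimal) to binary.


Divide by 2 repeatedly:
5692 ÷ 2 = 2846 remainder 0
2846 ÷ 2 = 1423 remainder 0
1423 ÷ 2 = 711 remainder 1
711 ÷ 2 = 355 remainder 1
355 ÷ 2 = 177 remainder 1
177 ÷ 2 = 88 remainder 1
88 ÷ 2 = 44 remainder 0
44 ÷ 2 = 22 remainder 0
22 ÷ 2 = 11 remainder 0
11 ÷ 2 = 5 remainder 1
5 ÷ 2 = 2 remainder 1
2 ÷ 2 = 1 remainder 0
1 ÷ 2 = 0 remainder 1
Reading remainders bottom-up:
= 1011000111100


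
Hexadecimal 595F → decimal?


Positional values:
Position 0: F × 16^0 = 15 × 1 = 15
Position 1: 5 × 16^1 = 5 × 16 = 80
Position 2: 9 × 16^2 = 9 × 256 = 2304
Position 3: 5 × 16^3 = 5 × 4096 = 20480
Sum = 15 + 80 + 2304 + 20480
= 22879


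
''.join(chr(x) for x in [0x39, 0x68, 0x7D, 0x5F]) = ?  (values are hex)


Codes (hex): 0x39 0x68 0x7D 0x5F
Per-code ASCII lookup:
  0x39 = 57  (range 48-57: digits, 57 - 48 = 9) → '9'
  0x68 = 104  (range 97-122: lowercase, 104 - 97 = 7) → 'h'
  0x7D = 125  (special character) → '}'
  0x5F = 95  (special character) → '_'
= '9h}_'


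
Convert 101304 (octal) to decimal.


Positional values:
Position 0: 4 × 8^0 = 4
Position 1: 0 × 8^1 = 0
Position 2: 3 × 8^2 = 192
Position 3: 1 × 8^3 = 512
Position 4: 0 × 8^4 = 0
Position 5: 1 × 8^5 = 32768
Sum = 4 + 0 + 192 + 512 + 0 + 32768
= 33476


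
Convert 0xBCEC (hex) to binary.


Each hex digit → 4 binary bits:
  B = 1011
  C = 1100
  E = 1110
  C = 1100
Concatenate: 1011 1100 1110 1100
= 1011110011101100


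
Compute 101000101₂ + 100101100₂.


Align and add column by column (LSB to MSB, carry propagating):
  0101000101
+ 0100101100
  ----------
  col 0: 1 + 0 + 0 (carry in) = 1 → bit 1, carry out 0
  col 1: 0 + 0 + 0 (carry in) = 0 → bit 0, carry out 0
  col 2: 1 + 1 + 0 (carry in) = 2 → bit 0, carry out 1
  col 3: 0 + 1 + 1 (carry in) = 2 → bit 0, carry out 1
  col 4: 0 + 0 + 1 (carry in) = 1 → bit 1, carry out 0
  col 5: 0 + 1 + 0 (carry in) = 1 → bit 1, carry out 0
  col 6: 1 + 0 + 0 (carry in) = 1 → bit 1, carry out 0
  col 7: 0 + 0 + 0 (carry in) = 0 → bit 0, carry out 0
  col 8: 1 + 1 + 0 (carry in) = 2 → bit 0, carry out 1
  col 9: 0 + 0 + 1 (carry in) = 1 → bit 1, carry out 0
Reading bits MSB→LSB: 1001110001
Strip leading zeros: 1001110001
= 1001110001


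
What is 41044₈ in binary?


Each octal digit → 3 binary bits:
  4 = 100
  1 = 001
  0 = 000
  4 = 100
  4 = 100
Concatenate: 100 001 000 100 100
= 100001000100100


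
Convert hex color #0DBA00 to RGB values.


Hex: #0DBA00
R = 0D₁₆ = 13
G = BA₁₆ = 186
B = 00₁₆ = 0
= RGB(13, 186, 0)


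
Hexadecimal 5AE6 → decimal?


Positional values:
Position 0: 6 × 16^0 = 6 × 1 = 6
Position 1: E × 16^1 = 14 × 16 = 224
Position 2: A × 16^2 = 10 × 256 = 2560
Position 3: 5 × 16^3 = 5 × 4096 = 20480
Sum = 6 + 224 + 2560 + 20480
= 23270


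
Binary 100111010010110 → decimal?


Positional values:
Bit 1: 1 × 2^1 = 2
Bit 2: 1 × 2^2 = 4
Bit 4: 1 × 2^4 = 16
Bit 7: 1 × 2^7 = 128
Bit 9: 1 × 2^9 = 512
Bit 10: 1 × 2^10 = 1024
Bit 11: 1 × 2^11 = 2048
Bit 14: 1 × 2^14 = 16384
Sum = 2 + 4 + 16 + 128 + 512 + 1024 + 2048 + 16384
= 20118


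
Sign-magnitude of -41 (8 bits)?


Sign bit: 1 (negative)
Magnitude: 41 = 0101001
= 10101001


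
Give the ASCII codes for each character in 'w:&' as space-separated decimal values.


String: 'w:&'  (3 characters)
Per-character ASCII lookup:
  'w': lowercase starts at 97: 'w' = 97 + 22 = 119
  ':': special character: ':' = 58
  '&': special character: '&' = 38
= 119 58 38


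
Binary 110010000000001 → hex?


Group into 4-bit nibbles: 0110010000000001
  0110 = 6
  0100 = 4
  0000 = 0
  0001 = 1
= 0x6401


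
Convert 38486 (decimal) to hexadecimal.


Divide by 16 repeatedly:
38486 ÷ 16 = 2405 remainder 6 (6)
2405 ÷ 16 = 150 remainder 5 (5)
150 ÷ 16 = 9 remainder 6 (6)
9 ÷ 16 = 0 remainder 9 (9)
Reading remainders bottom-up:
= 0x9656


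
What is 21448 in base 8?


Divide by 8 repeatedly:
21448 ÷ 8 = 2681 remainder 0
2681 ÷ 8 = 335 remainder 1
335 ÷ 8 = 41 remainder 7
41 ÷ 8 = 5 remainder 1
5 ÷ 8 = 0 remainder 5
Reading remainders bottom-up:
= 0o51710


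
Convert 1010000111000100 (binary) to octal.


Group into 3-bit groups: 001010000111000100
  001 = 1
  010 = 2
  000 = 0
  111 = 7
  000 = 0
  100 = 4
= 0o120704


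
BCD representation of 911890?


Each digit → 4-bit binary:
  9 → 1001
  1 → 0001
  1 → 0001
  8 → 1000
  9 → 1001
  0 → 0000
= 1001 0001 0001 1000 1001 0000


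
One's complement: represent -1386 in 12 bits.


Original: 010101101010
Invert all bits:
  bit 0: 0 → 1
  bit 1: 1 → 0
  bit 2: 0 → 1
  bit 3: 1 → 0
  bit 4: 0 → 1
  bit 5: 1 → 0
  bit 6: 1 → 0
  bit 7: 0 → 1
  bit 8: 1 → 0
  bit 9: 0 → 1
  bit 10: 1 → 0
  bit 11: 0 → 1
= 101010010101


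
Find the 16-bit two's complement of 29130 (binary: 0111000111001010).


Original: 0111000111001010
Step 1 - Invert all bits: 1000111000110101
Step 2 - Add 1: 1000111000110101 + 1
= 1000111000110110 (represents -29130)


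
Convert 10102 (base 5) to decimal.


Positional values (base 5):
  2 × 5^0 = 2 × 1 = 2
  0 × 5^1 = 0 × 5 = 0
  1 × 5^2 = 1 × 25 = 25
  0 × 5^3 = 0 × 125 = 0
  1 × 5^4 = 1 × 625 = 625
Sum = 2 + 0 + 25 + 0 + 625
= 652


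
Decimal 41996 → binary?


Divide by 2 repeatedly:
41996 ÷ 2 = 20998 remainder 0
20998 ÷ 2 = 10499 remainder 0
10499 ÷ 2 = 5249 remainder 1
5249 ÷ 2 = 2624 remainder 1
2624 ÷ 2 = 1312 remainder 0
1312 ÷ 2 = 656 remainder 0
656 ÷ 2 = 328 remainder 0
328 ÷ 2 = 164 remainder 0
164 ÷ 2 = 82 remainder 0
82 ÷ 2 = 41 remainder 0
41 ÷ 2 = 20 remainder 1
20 ÷ 2 = 10 remainder 0
10 ÷ 2 = 5 remainder 0
5 ÷ 2 = 2 remainder 1
2 ÷ 2 = 1 remainder 0
1 ÷ 2 = 0 remainder 1
Reading remainders bottom-up:
= 1010010000001100


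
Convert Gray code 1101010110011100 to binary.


Gray code: 1101010110011100
MSB stays the same: 1
Each subsequent bit = prev_binary XOR current_gray:
  B[1] = 1 XOR 1 = 0
  B[2] = 0 XOR 0 = 0
  B[3] = 0 XOR 1 = 1
  B[4] = 1 XOR 0 = 1
  B[5] = 1 XOR 1 = 0
  B[6] = 0 XOR 0 = 0
  B[7] = 0 XOR 1 = 1
  B[8] = 1 XOR 1 = 0
  B[9] = 0 XOR 0 = 0
  B[10] = 0 XOR 0 = 0
  B[11] = 0 XOR 1 = 1
  B[12] = 1 XOR 1 = 0
  B[13] = 0 XOR 1 = 1
  B[14] = 1 XOR 0 = 1
  B[15] = 1 XOR 0 = 1
= 1001100100010111 (39191 decimal)


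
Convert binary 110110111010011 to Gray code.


Binary: 110110111010011
Gray code: G = B XOR (B >> 1)
B >> 1 = 011011011101001
110110111010011 XOR 011011011101001:
  1 XOR 0 = 1
  1 XOR 1 = 0
  0 XOR 1 = 1
  1 XOR 0 = 1
  1 XOR 1 = 0
  0 XOR 1 = 1
  1 XOR 0 = 1
  1 XOR 1 = 0
  1 XOR 1 = 0
  0 XOR 1 = 1
  1 XOR 0 = 1
  0 XOR 1 = 1
  0 XOR 0 = 0
  1 XOR 0 = 1
  1 XOR 1 = 0
= 101101100111010


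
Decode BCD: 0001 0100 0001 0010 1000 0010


Each 4-bit group → digit:
  0001 → 1
  0100 → 4
  0001 → 1
  0010 → 2
  1000 → 8
  0010 → 2
= 141282


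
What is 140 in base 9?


Divide by 9 repeatedly:
140 ÷ 9 = 15 remainder 5
15 ÷ 9 = 1 remainder 6
1 ÷ 9 = 0 remainder 1
Reading remainders bottom-up:
= 165


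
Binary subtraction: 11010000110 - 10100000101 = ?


Align and subtract column by column (LSB to MSB, borrowing when needed):
  11010000110
- 10100000101
  -----------
  col 0: (0 - 0 borrow-in) - 1 → borrow from next column: (0+2) - 1 = 1, borrow out 1
  col 1: (1 - 1 borrow-in) - 0 → 0 - 0 = 0, borrow out 0
  col 2: (1 - 0 borrow-in) - 1 → 1 - 1 = 0, borrow out 0
  col 3: (0 - 0 borrow-in) - 0 → 0 - 0 = 0, borrow out 0
  col 4: (0 - 0 borrow-in) - 0 → 0 - 0 = 0, borrow out 0
  col 5: (0 - 0 borrow-in) - 0 → 0 - 0 = 0, borrow out 0
  col 6: (0 - 0 borrow-in) - 0 → 0 - 0 = 0, borrow out 0
  col 7: (1 - 0 borrow-in) - 0 → 1 - 0 = 1, borrow out 0
  col 8: (0 - 0 borrow-in) - 1 → borrow from next column: (0+2) - 1 = 1, borrow out 1
  col 9: (1 - 1 borrow-in) - 0 → 0 - 0 = 0, borrow out 0
  col 10: (1 - 0 borrow-in) - 1 → 1 - 1 = 0, borrow out 0
Reading bits MSB→LSB: 00110000001
Strip leading zeros: 110000001
= 110000001


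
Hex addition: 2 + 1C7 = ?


Align and add column by column (LSB to MSB, each column mod 16 with carry):
  0002
+ 01C7
  ----
  col 0: 2(2) + 7(7) + 0 (carry in) = 9 → 9(9), carry out 0
  col 1: 0(0) + C(12) + 0 (carry in) = 12 → C(12), carry out 0
  col 2: 0(0) + 1(1) + 0 (carry in) = 1 → 1(1), carry out 0
  col 3: 0(0) + 0(0) + 0 (carry in) = 0 → 0(0), carry out 0
Reading digits MSB→LSB: 01C9
Strip leading zeros: 1C9
= 0x1C9


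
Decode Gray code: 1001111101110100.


Gray code: 1001111101110100
MSB stays the same: 1
Each subsequent bit = prev_binary XOR current_gray:
  B[1] = 1 XOR 0 = 1
  B[2] = 1 XOR 0 = 1
  B[3] = 1 XOR 1 = 0
  B[4] = 0 XOR 1 = 1
  B[5] = 1 XOR 1 = 0
  B[6] = 0 XOR 1 = 1
  B[7] = 1 XOR 1 = 0
  B[8] = 0 XOR 0 = 0
  B[9] = 0 XOR 1 = 1
  B[10] = 1 XOR 1 = 0
  B[11] = 0 XOR 1 = 1
  B[12] = 1 XOR 0 = 1
  B[13] = 1 XOR 1 = 0
  B[14] = 0 XOR 0 = 0
  B[15] = 0 XOR 0 = 0
= 1110101001011000 (59992 decimal)


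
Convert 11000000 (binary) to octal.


Group into 3-bit groups: 011000000
  011 = 3
  000 = 0
  000 = 0
= 0o300


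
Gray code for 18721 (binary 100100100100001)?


Binary: 100100100100001
Gray code: G = B XOR (B >> 1)
B >> 1 = 010010010010000
100100100100001 XOR 010010010010000:
  1 XOR 0 = 1
  0 XOR 1 = 1
  0 XOR 0 = 0
  1 XOR 0 = 1
  0 XOR 1 = 1
  0 XOR 0 = 0
  1 XOR 0 = 1
  0 XOR 1 = 1
  0 XOR 0 = 0
  1 XOR 0 = 1
  0 XOR 1 = 1
  0 XOR 0 = 0
  0 XOR 0 = 0
  0 XOR 0 = 0
  1 XOR 0 = 1
= 110110110110001


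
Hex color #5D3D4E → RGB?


Hex: #5D3D4E
R = 5D₁₆ = 93
G = 3D₁₆ = 61
B = 4E₁₆ = 78
= RGB(93, 61, 78)


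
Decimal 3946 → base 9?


Divide by 9 repeatedly:
3946 ÷ 9 = 438 remainder 4
438 ÷ 9 = 48 remainder 6
48 ÷ 9 = 5 remainder 3
5 ÷ 9 = 0 remainder 5
Reading remainders bottom-up:
= 5364


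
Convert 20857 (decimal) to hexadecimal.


Divide by 16 repeatedly:
20857 ÷ 16 = 1303 remainder 9 (9)
1303 ÷ 16 = 81 remainder 7 (7)
81 ÷ 16 = 5 remainder 1 (1)
5 ÷ 16 = 0 remainder 5 (5)
Reading remainders bottom-up:
= 0x5179


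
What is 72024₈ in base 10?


Positional values:
Position 0: 4 × 8^0 = 4
Position 1: 2 × 8^1 = 16
Position 2: 0 × 8^2 = 0
Position 3: 2 × 8^3 = 1024
Position 4: 7 × 8^4 = 28672
Sum = 4 + 16 + 0 + 1024 + 28672
= 29716


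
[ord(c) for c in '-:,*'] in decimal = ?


String: '-:,*'  (4 characters)
Per-character ASCII lookup:
  '-': special character: '-' = 45
  ':': special character: ':' = 58
  ',': special character: ',' = 44
  '*': special character: '*' = 42
= 45 58 44 42


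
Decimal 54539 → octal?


Divide by 8 repeatedly:
54539 ÷ 8 = 6817 remainder 3
6817 ÷ 8 = 852 remainder 1
852 ÷ 8 = 106 remainder 4
106 ÷ 8 = 13 remainder 2
13 ÷ 8 = 1 remainder 5
1 ÷ 8 = 0 remainder 1
Reading remainders bottom-up:
= 0o152413


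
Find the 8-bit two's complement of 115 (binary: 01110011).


Original: 01110011
Step 1 - Invert all bits: 10001100
Step 2 - Add 1: 10001100 + 1
= 10001101 (represents -115)


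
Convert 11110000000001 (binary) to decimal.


Positional values:
Bit 0: 1 × 2^0 = 1
Bit 10: 1 × 2^10 = 1024
Bit 11: 1 × 2^11 = 2048
Bit 12: 1 × 2^12 = 4096
Bit 13: 1 × 2^13 = 8192
Sum = 1 + 1024 + 2048 + 4096 + 8192
= 15361


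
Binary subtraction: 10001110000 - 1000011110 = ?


Align and subtract column by column (LSB to MSB, borrowing when needed):
  10001110000
- 01000011110
  -----------
  col 0: (0 - 0 borrow-in) - 0 → 0 - 0 = 0, borrow out 0
  col 1: (0 - 0 borrow-in) - 1 → borrow from next column: (0+2) - 1 = 1, borrow out 1
  col 2: (0 - 1 borrow-in) - 1 → borrow from next column: (-1+2) - 1 = 0, borrow out 1
  col 3: (0 - 1 borrow-in) - 1 → borrow from next column: (-1+2) - 1 = 0, borrow out 1
  col 4: (1 - 1 borrow-in) - 1 → borrow from next column: (0+2) - 1 = 1, borrow out 1
  col 5: (1 - 1 borrow-in) - 0 → 0 - 0 = 0, borrow out 0
  col 6: (1 - 0 borrow-in) - 0 → 1 - 0 = 1, borrow out 0
  col 7: (0 - 0 borrow-in) - 0 → 0 - 0 = 0, borrow out 0
  col 8: (0 - 0 borrow-in) - 0 → 0 - 0 = 0, borrow out 0
  col 9: (0 - 0 borrow-in) - 1 → borrow from next column: (0+2) - 1 = 1, borrow out 1
  col 10: (1 - 1 borrow-in) - 0 → 0 - 0 = 0, borrow out 0
Reading bits MSB→LSB: 01001010010
Strip leading zeros: 1001010010
= 1001010010


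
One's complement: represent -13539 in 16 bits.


Original: 0011010011100011
Invert all bits:
  bit 0: 0 → 1
  bit 1: 0 → 1
  bit 2: 1 → 0
  bit 3: 1 → 0
  bit 4: 0 → 1
  bit 5: 1 → 0
  bit 6: 0 → 1
  bit 7: 0 → 1
  bit 8: 1 → 0
  bit 9: 1 → 0
  bit 10: 1 → 0
  bit 11: 0 → 1
  bit 12: 0 → 1
  bit 13: 0 → 1
  bit 14: 1 → 0
  bit 15: 1 → 0
= 1100101100011100


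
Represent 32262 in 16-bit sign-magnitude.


Sign bit: 0 (positive)
Magnitude: 32262 = 111111000000110
= 0111111000000110


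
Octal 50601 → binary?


Each octal digit → 3 binary bits:
  5 = 101
  0 = 000
  6 = 110
  0 = 000
  1 = 001
Concatenate: 101 000 110 000 001
= 101000110000001


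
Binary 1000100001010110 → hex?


Group into 4-bit nibbles: 1000100001010110
  1000 = 8
  1000 = 8
  0101 = 5
  0110 = 6
= 0x8856


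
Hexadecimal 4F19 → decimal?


Positional values:
Position 0: 9 × 16^0 = 9 × 1 = 9
Position 1: 1 × 16^1 = 1 × 16 = 16
Position 2: F × 16^2 = 15 × 256 = 3840
Position 3: 4 × 16^3 = 4 × 4096 = 16384
Sum = 9 + 16 + 3840 + 16384
= 20249


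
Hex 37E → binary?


Each hex digit → 4 binary bits:
  3 = 0011
  7 = 0111
  E = 1110
Concatenate: 0011 0111 1110
= 001101111110


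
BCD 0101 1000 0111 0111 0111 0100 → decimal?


Each 4-bit group → digit:
  0101 → 5
  1000 → 8
  0111 → 7
  0111 → 7
  0111 → 7
  0100 → 4
= 587774


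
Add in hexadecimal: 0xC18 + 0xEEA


Align and add column by column (LSB to MSB, each column mod 16 with carry):
  0C18
+ 0EEA
  ----
  col 0: 8(8) + A(10) + 0 (carry in) = 18 → 2(2), carry out 1
  col 1: 1(1) + E(14) + 1 (carry in) = 16 → 0(0), carry out 1
  col 2: C(12) + E(14) + 1 (carry in) = 27 → B(11), carry out 1
  col 3: 0(0) + 0(0) + 1 (carry in) = 1 → 1(1), carry out 0
Reading digits MSB→LSB: 1B02
Strip leading zeros: 1B02
= 0x1B02


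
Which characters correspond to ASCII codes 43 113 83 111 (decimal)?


Codes (decimal): 43 113 83 111
Per-code ASCII lookup:
  43  (special character) → '+'
  113  (range 97-122: lowercase, 113 - 97 = 16) → 'q'
  83  (range 65-90: uppercase, 83 - 65 = 18) → 'S'
  111  (range 97-122: lowercase, 111 - 97 = 14) → 'o'
= '+qSo'


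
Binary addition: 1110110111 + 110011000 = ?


Align and add column by column (LSB to MSB, carry propagating):
  01110110111
+ 00110011000
  -----------
  col 0: 1 + 0 + 0 (carry in) = 1 → bit 1, carry out 0
  col 1: 1 + 0 + 0 (carry in) = 1 → bit 1, carry out 0
  col 2: 1 + 0 + 0 (carry in) = 1 → bit 1, carry out 0
  col 3: 0 + 1 + 0 (carry in) = 1 → bit 1, carry out 0
  col 4: 1 + 1 + 0 (carry in) = 2 → bit 0, carry out 1
  col 5: 1 + 0 + 1 (carry in) = 2 → bit 0, carry out 1
  col 6: 0 + 0 + 1 (carry in) = 1 → bit 1, carry out 0
  col 7: 1 + 1 + 0 (carry in) = 2 → bit 0, carry out 1
  col 8: 1 + 1 + 1 (carry in) = 3 → bit 1, carry out 1
  col 9: 1 + 0 + 1 (carry in) = 2 → bit 0, carry out 1
  col 10: 0 + 0 + 1 (carry in) = 1 → bit 1, carry out 0
Reading bits MSB→LSB: 10101001111
Strip leading zeros: 10101001111
= 10101001111


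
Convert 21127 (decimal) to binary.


Divide by 2 repeatedly:
21127 ÷ 2 = 10563 remainder 1
10563 ÷ 2 = 5281 remainder 1
5281 ÷ 2 = 2640 remainder 1
2640 ÷ 2 = 1320 remainder 0
1320 ÷ 2 = 660 remainder 0
660 ÷ 2 = 330 remainder 0
330 ÷ 2 = 165 remainder 0
165 ÷ 2 = 82 remainder 1
82 ÷ 2 = 41 remainder 0
41 ÷ 2 = 20 remainder 1
20 ÷ 2 = 10 remainder 0
10 ÷ 2 = 5 remainder 0
5 ÷ 2 = 2 remainder 1
2 ÷ 2 = 1 remainder 0
1 ÷ 2 = 0 remainder 1
Reading remainders bottom-up:
= 101001010000111


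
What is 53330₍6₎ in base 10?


Positional values (base 6):
  0 × 6^0 = 0 × 1 = 0
  3 × 6^1 = 3 × 6 = 18
  3 × 6^2 = 3 × 36 = 108
  3 × 6^3 = 3 × 216 = 648
  5 × 6^4 = 5 × 1296 = 6480
Sum = 0 + 18 + 108 + 648 + 6480
= 7254


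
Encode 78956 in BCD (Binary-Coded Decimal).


Each digit → 4-bit binary:
  7 → 0111
  8 → 1000
  9 → 1001
  5 → 0101
  6 → 0110
= 0111 1000 1001 0101 0110


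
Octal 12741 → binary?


Each octal digit → 3 binary bits:
  1 = 001
  2 = 010
  7 = 111
  4 = 100
  1 = 001
Concatenate: 001 010 111 100 001
= 001010111100001


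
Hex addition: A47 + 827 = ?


Align and add column by column (LSB to MSB, each column mod 16 with carry):
  0A47
+ 0827
  ----
  col 0: 7(7) + 7(7) + 0 (carry in) = 14 → E(14), carry out 0
  col 1: 4(4) + 2(2) + 0 (carry in) = 6 → 6(6), carry out 0
  col 2: A(10) + 8(8) + 0 (carry in) = 18 → 2(2), carry out 1
  col 3: 0(0) + 0(0) + 1 (carry in) = 1 → 1(1), carry out 0
Reading digits MSB→LSB: 126E
Strip leading zeros: 126E
= 0x126E


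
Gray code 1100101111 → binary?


Gray code: 1100101111
MSB stays the same: 1
Each subsequent bit = prev_binary XOR current_gray:
  B[1] = 1 XOR 1 = 0
  B[2] = 0 XOR 0 = 0
  B[3] = 0 XOR 0 = 0
  B[4] = 0 XOR 1 = 1
  B[5] = 1 XOR 0 = 1
  B[6] = 1 XOR 1 = 0
  B[7] = 0 XOR 1 = 1
  B[8] = 1 XOR 1 = 0
  B[9] = 0 XOR 1 = 1
= 1000110101 (565 decimal)


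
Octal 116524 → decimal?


Positional values:
Position 0: 4 × 8^0 = 4
Position 1: 2 × 8^1 = 16
Position 2: 5 × 8^2 = 320
Position 3: 6 × 8^3 = 3072
Position 4: 1 × 8^4 = 4096
Position 5: 1 × 8^5 = 32768
Sum = 4 + 16 + 320 + 3072 + 4096 + 32768
= 40276


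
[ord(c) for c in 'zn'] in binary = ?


String: 'zn'  (2 characters)
Per-character ASCII lookup:
  'z': lowercase starts at 97: 'z' = 97 + 25 = 122 → 1111010
  'n': lowercase starts at 97: 'n' = 97 + 13 = 110 → 1101110
= 1111010 1101110


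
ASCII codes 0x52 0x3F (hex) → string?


Codes (hex): 0x52 0x3F
Per-code ASCII lookup:
  0x52 = 82  (range 65-90: uppercase, 82 - 65 = 17) → 'R'
  0x3F = 63  (special character) → '?'
= 'R?'


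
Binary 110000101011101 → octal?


Group into 3-bit groups: 110000101011101
  110 = 6
  000 = 0
  101 = 5
  011 = 3
  101 = 5
= 0o60535


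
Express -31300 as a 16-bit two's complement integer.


Original: 0111101001000100
Step 1 - Invert all bits: 1000010110111011
Step 2 - Add 1: 1000010110111011 + 1
= 1000010110111100 (represents -31300)


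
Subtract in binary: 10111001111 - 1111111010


Align and subtract column by column (LSB to MSB, borrowing when needed):
  10111001111
- 01111111010
  -----------
  col 0: (1 - 0 borrow-in) - 0 → 1 - 0 = 1, borrow out 0
  col 1: (1 - 0 borrow-in) - 1 → 1 - 1 = 0, borrow out 0
  col 2: (1 - 0 borrow-in) - 0 → 1 - 0 = 1, borrow out 0
  col 3: (1 - 0 borrow-in) - 1 → 1 - 1 = 0, borrow out 0
  col 4: (0 - 0 borrow-in) - 1 → borrow from next column: (0+2) - 1 = 1, borrow out 1
  col 5: (0 - 1 borrow-in) - 1 → borrow from next column: (-1+2) - 1 = 0, borrow out 1
  col 6: (1 - 1 borrow-in) - 1 → borrow from next column: (0+2) - 1 = 1, borrow out 1
  col 7: (1 - 1 borrow-in) - 1 → borrow from next column: (0+2) - 1 = 1, borrow out 1
  col 8: (1 - 1 borrow-in) - 1 → borrow from next column: (0+2) - 1 = 1, borrow out 1
  col 9: (0 - 1 borrow-in) - 1 → borrow from next column: (-1+2) - 1 = 0, borrow out 1
  col 10: (1 - 1 borrow-in) - 0 → 0 - 0 = 0, borrow out 0
Reading bits MSB→LSB: 00111010101
Strip leading zeros: 111010101
= 111010101


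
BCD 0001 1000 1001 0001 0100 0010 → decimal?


Each 4-bit group → digit:
  0001 → 1
  1000 → 8
  1001 → 9
  0001 → 1
  0100 → 4
  0010 → 2
= 189142


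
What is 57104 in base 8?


Divide by 8 repeatedly:
57104 ÷ 8 = 7138 remainder 0
7138 ÷ 8 = 892 remainder 2
892 ÷ 8 = 111 remainder 4
111 ÷ 8 = 13 remainder 7
13 ÷ 8 = 1 remainder 5
1 ÷ 8 = 0 remainder 1
Reading remainders bottom-up:
= 0o157420


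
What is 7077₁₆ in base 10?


Positional values:
Position 0: 7 × 16^0 = 7 × 1 = 7
Position 1: 7 × 16^1 = 7 × 16 = 112
Position 2: 0 × 16^2 = 0 × 256 = 0
Position 3: 7 × 16^3 = 7 × 4096 = 28672
Sum = 7 + 112 + 0 + 28672
= 28791


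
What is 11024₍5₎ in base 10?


Positional values (base 5):
  4 × 5^0 = 4 × 1 = 4
  2 × 5^1 = 2 × 5 = 10
  0 × 5^2 = 0 × 25 = 0
  1 × 5^3 = 1 × 125 = 125
  1 × 5^4 = 1 × 625 = 625
Sum = 4 + 10 + 0 + 125 + 625
= 764


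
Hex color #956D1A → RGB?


Hex: #956D1A
R = 95₁₆ = 149
G = 6D₁₆ = 109
B = 1A₁₆ = 26
= RGB(149, 109, 26)


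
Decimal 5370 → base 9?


Divide by 9 repeatedly:
5370 ÷ 9 = 596 remainder 6
596 ÷ 9 = 66 remainder 2
66 ÷ 9 = 7 remainder 3
7 ÷ 9 = 0 remainder 7
Reading remainders bottom-up:
= 7326


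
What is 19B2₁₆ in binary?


Each hex digit → 4 binary bits:
  1 = 0001
  9 = 1001
  B = 1011
  2 = 0010
Concatenate: 0001 1001 1011 0010
= 0001100110110010


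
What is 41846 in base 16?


Divide by 16 repeatedly:
41846 ÷ 16 = 2615 remainder 6 (6)
2615 ÷ 16 = 163 remainder 7 (7)
163 ÷ 16 = 10 remainder 3 (3)
10 ÷ 16 = 0 remainder 10 (A)
Reading remainders bottom-up:
= 0xA376


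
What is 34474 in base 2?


Divide by 2 repeatedly:
34474 ÷ 2 = 17237 remainder 0
17237 ÷ 2 = 8618 remainder 1
8618 ÷ 2 = 4309 remainder 0
4309 ÷ 2 = 2154 remainder 1
2154 ÷ 2 = 1077 remainder 0
1077 ÷ 2 = 538 remainder 1
538 ÷ 2 = 269 remainder 0
269 ÷ 2 = 134 remainder 1
134 ÷ 2 = 67 remainder 0
67 ÷ 2 = 33 remainder 1
33 ÷ 2 = 16 remainder 1
16 ÷ 2 = 8 remainder 0
8 ÷ 2 = 4 remainder 0
4 ÷ 2 = 2 remainder 0
2 ÷ 2 = 1 remainder 0
1 ÷ 2 = 0 remainder 1
Reading remainders bottom-up:
= 1000011010101010


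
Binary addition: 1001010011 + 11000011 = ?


Align and add column by column (LSB to MSB, carry propagating):
  01001010011
+ 00011000011
  -----------
  col 0: 1 + 1 + 0 (carry in) = 2 → bit 0, carry out 1
  col 1: 1 + 1 + 1 (carry in) = 3 → bit 1, carry out 1
  col 2: 0 + 0 + 1 (carry in) = 1 → bit 1, carry out 0
  col 3: 0 + 0 + 0 (carry in) = 0 → bit 0, carry out 0
  col 4: 1 + 0 + 0 (carry in) = 1 → bit 1, carry out 0
  col 5: 0 + 0 + 0 (carry in) = 0 → bit 0, carry out 0
  col 6: 1 + 1 + 0 (carry in) = 2 → bit 0, carry out 1
  col 7: 0 + 1 + 1 (carry in) = 2 → bit 0, carry out 1
  col 8: 0 + 0 + 1 (carry in) = 1 → bit 1, carry out 0
  col 9: 1 + 0 + 0 (carry in) = 1 → bit 1, carry out 0
  col 10: 0 + 0 + 0 (carry in) = 0 → bit 0, carry out 0
Reading bits MSB→LSB: 01100010110
Strip leading zeros: 1100010110
= 1100010110


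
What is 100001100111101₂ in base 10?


Positional values:
Bit 0: 1 × 2^0 = 1
Bit 2: 1 × 2^2 = 4
Bit 3: 1 × 2^3 = 8
Bit 4: 1 × 2^4 = 16
Bit 5: 1 × 2^5 = 32
Bit 8: 1 × 2^8 = 256
Bit 9: 1 × 2^9 = 512
Bit 14: 1 × 2^14 = 16384
Sum = 1 + 4 + 8 + 16 + 32 + 256 + 512 + 16384
= 17213


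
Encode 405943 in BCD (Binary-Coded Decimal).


Each digit → 4-bit binary:
  4 → 0100
  0 → 0000
  5 → 0101
  9 → 1001
  4 → 0100
  3 → 0011
= 0100 0000 0101 1001 0100 0011


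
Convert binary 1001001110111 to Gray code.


Binary: 1001001110111
Gray code: G = B XOR (B >> 1)
B >> 1 = 0100100111011
1001001110111 XOR 0100100111011:
  1 XOR 0 = 1
  0 XOR 1 = 1
  0 XOR 0 = 0
  1 XOR 0 = 1
  0 XOR 1 = 1
  0 XOR 0 = 0
  1 XOR 0 = 1
  1 XOR 1 = 0
  1 XOR 1 = 0
  0 XOR 1 = 1
  1 XOR 0 = 1
  1 XOR 1 = 0
  1 XOR 1 = 0
= 1101101001100


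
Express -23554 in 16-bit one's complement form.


Original: 0101110000000010
Invert all bits:
  bit 0: 0 → 1
  bit 1: 1 → 0
  bit 2: 0 → 1
  bit 3: 1 → 0
  bit 4: 1 → 0
  bit 5: 1 → 0
  bit 6: 0 → 1
  bit 7: 0 → 1
  bit 8: 0 → 1
  bit 9: 0 → 1
  bit 10: 0 → 1
  bit 11: 0 → 1
  bit 12: 0 → 1
  bit 13: 0 → 1
  bit 14: 1 → 0
  bit 15: 0 → 1
= 1010001111111101


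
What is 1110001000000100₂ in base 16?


Group into 4-bit nibbles: 1110001000000100
  1110 = E
  0010 = 2
  0000 = 0
  0100 = 4
= 0xE204


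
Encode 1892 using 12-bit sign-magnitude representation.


Sign bit: 0 (positive)
Magnitude: 1892 = 11101100100
= 011101100100


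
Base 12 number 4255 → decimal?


Positional values (base 12):
  5 × 12^0 = 5 × 1 = 5
  5 × 12^1 = 5 × 12 = 60
  2 × 12^2 = 2 × 144 = 288
  4 × 12^3 = 4 × 1728 = 6912
Sum = 5 + 60 + 288 + 6912
= 7265


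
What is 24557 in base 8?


Divide by 8 repeatedly:
24557 ÷ 8 = 3069 remainder 5
3069 ÷ 8 = 383 remainder 5
383 ÷ 8 = 47 remainder 7
47 ÷ 8 = 5 remainder 7
5 ÷ 8 = 0 remainder 5
Reading remainders bottom-up:
= 0o57755


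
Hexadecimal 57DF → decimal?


Positional values:
Position 0: F × 16^0 = 15 × 1 = 15
Position 1: D × 16^1 = 13 × 16 = 208
Position 2: 7 × 16^2 = 7 × 256 = 1792
Position 3: 5 × 16^3 = 5 × 4096 = 20480
Sum = 15 + 208 + 1792 + 20480
= 22495


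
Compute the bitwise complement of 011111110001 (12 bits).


Original: 011111110001
Invert all bits:
  bit 0: 0 → 1
  bit 1: 1 → 0
  bit 2: 1 → 0
  bit 3: 1 → 0
  bit 4: 1 → 0
  bit 5: 1 → 0
  bit 6: 1 → 0
  bit 7: 1 → 0
  bit 8: 0 → 1
  bit 9: 0 → 1
  bit 10: 0 → 1
  bit 11: 1 → 0
= 100000001110


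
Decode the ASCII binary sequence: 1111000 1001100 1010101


Codes (binary): 1111000 1001100 1010101
Per-code ASCII lookup:
  1111000 = 120  (range 97-122: lowercase, 120 - 97 = 23) → 'x'
  1001100 = 76  (range 65-90: uppercase, 76 - 65 = 11) → 'L'
  1010101 = 85  (range 65-90: uppercase, 85 - 65 = 20) → 'U'
= 'xLU'


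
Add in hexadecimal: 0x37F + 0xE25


Align and add column by column (LSB to MSB, each column mod 16 with carry):
  037F
+ 0E25
  ----
  col 0: F(15) + 5(5) + 0 (carry in) = 20 → 4(4), carry out 1
  col 1: 7(7) + 2(2) + 1 (carry in) = 10 → A(10), carry out 0
  col 2: 3(3) + E(14) + 0 (carry in) = 17 → 1(1), carry out 1
  col 3: 0(0) + 0(0) + 1 (carry in) = 1 → 1(1), carry out 0
Reading digits MSB→LSB: 11A4
Strip leading zeros: 11A4
= 0x11A4


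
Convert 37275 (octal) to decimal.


Positional values:
Position 0: 5 × 8^0 = 5
Position 1: 7 × 8^1 = 56
Position 2: 2 × 8^2 = 128
Position 3: 7 × 8^3 = 3584
Position 4: 3 × 8^4 = 12288
Sum = 5 + 56 + 128 + 3584 + 12288
= 16061


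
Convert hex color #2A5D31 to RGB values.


Hex: #2A5D31
R = 2A₁₆ = 42
G = 5D₁₆ = 93
B = 31₁₆ = 49
= RGB(42, 93, 49)


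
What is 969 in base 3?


Divide by 3 repeatedly:
969 ÷ 3 = 323 remainder 0
323 ÷ 3 = 107 remainder 2
107 ÷ 3 = 35 remainder 2
35 ÷ 3 = 11 remainder 2
11 ÷ 3 = 3 remainder 2
3 ÷ 3 = 1 remainder 0
1 ÷ 3 = 0 remainder 1
Reading remainders bottom-up:
= 1022220


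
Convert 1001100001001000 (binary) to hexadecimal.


Group into 4-bit nibbles: 1001100001001000
  1001 = 9
  1000 = 8
  0100 = 4
  1000 = 8
= 0x9848


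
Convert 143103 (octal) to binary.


Each octal digit → 3 binary bits:
  1 = 001
  4 = 100
  3 = 011
  1 = 001
  0 = 000
  3 = 011
Concatenate: 001 100 011 001 000 011
= 001100011001000011
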